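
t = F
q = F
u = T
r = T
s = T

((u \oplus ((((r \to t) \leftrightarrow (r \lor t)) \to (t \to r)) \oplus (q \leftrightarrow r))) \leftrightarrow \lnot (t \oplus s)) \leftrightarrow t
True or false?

F

r \to t = T \to F = F
r \lor t = T \lor F = T
(r \to t) \leftrightarrow (r \lor t) = F \leftrightarrow T = F
t \to r = F \to T = T
((r \to t) \leftrightarrow (r \lor t)) \to (t \to r) = F \to T = T
q \leftrightarrow r = F \leftrightarrow T = F
(((r \to t) \leftrightarrow (r \lor t)) \to (t \to r)) \oplus (q \leftrightarrow r) = T \oplus F = T
u \oplus ((((r \to t) \leftrightarrow (r \lor t)) \to (t \to r)) \oplus (q \leftrightarrow r)) = T \oplus T = F
t \oplus s = F \oplus T = T
\lnot (t \oplus s) = \lnot T = F
(u \oplus ((((r \to t) \leftrightarrow (r \lor t)) \to (t \to r)) \oplus (q \leftrightarrow r))) \leftrightarrow \lnot (t \oplus s) = F \leftrightarrow F = T
((u \oplus ((((r \to t) \leftrightarrow (r \lor t)) \to (t \to r)) \oplus (q \leftrightarrow r))) \leftrightarrow \lnot (t \oplus s)) \leftrightarrow t = T \leftrightarrow F = F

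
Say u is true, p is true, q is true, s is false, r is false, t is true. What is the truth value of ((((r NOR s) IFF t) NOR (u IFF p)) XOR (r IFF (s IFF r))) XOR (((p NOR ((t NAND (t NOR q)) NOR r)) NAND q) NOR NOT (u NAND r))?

Substituting u=T, p=T, q=T, s=F, r=F, t=T:
r NOR s = F NOR F = T
(r NOR s) IFF t = T IFF T = T
u IFF p = T IFF T = T
((r NOR s) IFF t) NOR (u IFF p) = T NOR T = F
s IFF r = F IFF F = T
r IFF (s IFF r) = F IFF T = F
(((r NOR s) IFF t) NOR (u IFF p)) XOR (r IFF (s IFF r)) = F XOR F = F
t NOR q = T NOR T = F
t NAND (t NOR q) = T NAND F = T
(t NAND (t NOR q)) NOR r = T NOR F = F
p NOR ((t NAND (t NOR q)) NOR r) = T NOR F = F
(p NOR ((t NAND (t NOR q)) NOR r)) NAND q = F NAND T = T
u NAND r = T NAND F = T
NOT (u NAND r) = NOT T = F
((p NOR ((t NAND (t NOR q)) NOR r)) NAND q) NOR NOT (u NAND r) = T NOR F = F
((((r NOR s) IFF t) NOR (u IFF p)) XOR (r IFF (s IFF r))) XOR (((p NOR ((t NAND (t NOR q)) NOR r)) NAND q) NOR NOT (u NAND r)) = F XOR F = F

F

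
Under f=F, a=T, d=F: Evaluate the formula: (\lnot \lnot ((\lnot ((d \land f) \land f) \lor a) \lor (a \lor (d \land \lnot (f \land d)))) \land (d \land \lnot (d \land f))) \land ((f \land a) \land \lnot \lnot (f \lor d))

F

d \land f = F \land F = F
(d \land f) \land f = F \land F = F
\lnot ((d \land f) \land f) = \lnot F = T
\lnot ((d \land f) \land f) \lor a = T \lor T = T
f \land d = F \land F = F
\lnot (f \land d) = \lnot F = T
d \land \lnot (f \land d) = F \land T = F
a \lor (d \land \lnot (f \land d)) = T \lor F = T
(\lnot ((d \land f) \land f) \lor a) \lor (a \lor (d \land \lnot (f \land d))) = T \lor T = T
\lnot ((\lnot ((d \land f) \land f) \lor a) \lor (a \lor (d \land \lnot (f \land d)))) = \lnot T = F
\lnot \lnot ((\lnot ((d \land f) \land f) \lor a) \lor (a \lor (d \land \lnot (f \land d)))) = \lnot F = T
d \land f = F \land F = F
\lnot (d \land f) = \lnot F = T
d \land \lnot (d \land f) = F \land T = F
\lnot \lnot ((\lnot ((d \land f) \land f) \lor a) \lor (a \lor (d \land \lnot (f \land d)))) \land (d \land \lnot (d \land f)) = T \land F = F
f \land a = F \land T = F
f \lor d = F \lor F = F
\lnot (f \lor d) = \lnot F = T
\lnot \lnot (f \lor d) = \lnot T = F
(f \land a) \land \lnot \lnot (f \lor d) = F \land F = F
(\lnot \lnot ((\lnot ((d \land f) \land f) \lor a) \lor (a \lor (d \land \lnot (f \land d)))) \land (d \land \lnot (d \land f))) \land ((f \land a) \land \lnot \lnot (f \lor d)) = F \land F = F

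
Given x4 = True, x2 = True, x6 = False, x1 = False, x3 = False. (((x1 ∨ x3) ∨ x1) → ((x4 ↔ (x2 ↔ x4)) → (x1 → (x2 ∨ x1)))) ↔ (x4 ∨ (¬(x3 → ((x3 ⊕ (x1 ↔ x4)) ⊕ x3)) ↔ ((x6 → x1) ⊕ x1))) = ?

x1 ∨ x3 = False ∨ False = False
(x1 ∨ x3) ∨ x1 = False ∨ False = False
x2 ↔ x4 = True ↔ True = True
x4 ↔ (x2 ↔ x4) = True ↔ True = True
x2 ∨ x1 = True ∨ False = True
x1 → (x2 ∨ x1) = False → True = True
(x4 ↔ (x2 ↔ x4)) → (x1 → (x2 ∨ x1)) = True → True = True
((x1 ∨ x3) ∨ x1) → ((x4 ↔ (x2 ↔ x4)) → (x1 → (x2 ∨ x1))) = False → True = True
x1 ↔ x4 = False ↔ True = False
x3 ⊕ (x1 ↔ x4) = False ⊕ False = False
(x3 ⊕ (x1 ↔ x4)) ⊕ x3 = False ⊕ False = False
x3 → ((x3 ⊕ (x1 ↔ x4)) ⊕ x3) = False → False = True
¬(x3 → ((x3 ⊕ (x1 ↔ x4)) ⊕ x3)) = ¬True = False
x6 → x1 = False → False = True
(x6 → x1) ⊕ x1 = True ⊕ False = True
¬(x3 → ((x3 ⊕ (x1 ↔ x4)) ⊕ x3)) ↔ ((x6 → x1) ⊕ x1) = False ↔ True = False
x4 ∨ (¬(x3 → ((x3 ⊕ (x1 ↔ x4)) ⊕ x3)) ↔ ((x6 → x1) ⊕ x1)) = True ∨ False = True
(((x1 ∨ x3) ∨ x1) → ((x4 ↔ (x2 ↔ x4)) → (x1 → (x2 ∨ x1)))) ↔ (x4 ∨ (¬(x3 → ((x3 ⊕ (x1 ↔ x4)) ⊕ x3)) ↔ ((x6 → x1) ⊕ x1))) = True ↔ True = True

True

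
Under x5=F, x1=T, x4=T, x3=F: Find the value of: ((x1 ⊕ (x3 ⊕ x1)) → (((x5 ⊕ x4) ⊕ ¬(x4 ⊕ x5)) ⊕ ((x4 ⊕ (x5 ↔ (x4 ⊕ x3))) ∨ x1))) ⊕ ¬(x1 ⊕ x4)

F

x3 ⊕ x1 = F ⊕ T = T
x1 ⊕ (x3 ⊕ x1) = T ⊕ T = F
x5 ⊕ x4 = F ⊕ T = T
x4 ⊕ x5 = T ⊕ F = T
¬(x4 ⊕ x5) = ¬T = F
(x5 ⊕ x4) ⊕ ¬(x4 ⊕ x5) = T ⊕ F = T
x4 ⊕ x3 = T ⊕ F = T
x5 ↔ (x4 ⊕ x3) = F ↔ T = F
x4 ⊕ (x5 ↔ (x4 ⊕ x3)) = T ⊕ F = T
(x4 ⊕ (x5 ↔ (x4 ⊕ x3))) ∨ x1 = T ∨ T = T
((x5 ⊕ x4) ⊕ ¬(x4 ⊕ x5)) ⊕ ((x4 ⊕ (x5 ↔ (x4 ⊕ x3))) ∨ x1) = T ⊕ T = F
(x1 ⊕ (x3 ⊕ x1)) → (((x5 ⊕ x4) ⊕ ¬(x4 ⊕ x5)) ⊕ ((x4 ⊕ (x5 ↔ (x4 ⊕ x3))) ∨ x1)) = F → F = T
x1 ⊕ x4 = T ⊕ T = F
¬(x1 ⊕ x4) = ¬F = T
((x1 ⊕ (x3 ⊕ x1)) → (((x5 ⊕ x4) ⊕ ¬(x4 ⊕ x5)) ⊕ ((x4 ⊕ (x5 ↔ (x4 ⊕ x3))) ∨ x1))) ⊕ ¬(x1 ⊕ x4) = T ⊕ T = F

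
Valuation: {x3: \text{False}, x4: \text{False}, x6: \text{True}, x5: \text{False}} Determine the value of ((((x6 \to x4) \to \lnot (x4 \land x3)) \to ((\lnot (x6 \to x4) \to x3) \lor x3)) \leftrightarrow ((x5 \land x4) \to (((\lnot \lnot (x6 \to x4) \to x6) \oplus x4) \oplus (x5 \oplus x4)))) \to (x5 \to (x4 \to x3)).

x6 \to x4 = \text{True} \to \text{False} = \text{False}
x4 \land x3 = \text{False} \land \text{False} = \text{False}
\lnot (x4 \land x3) = \lnot \text{False} = \text{True}
(x6 \to x4) \to \lnot (x4 \land x3) = \text{False} \to \text{True} = \text{True}
x6 \to x4 = \text{True} \to \text{False} = \text{False}
\lnot (x6 \to x4) = \lnot \text{False} = \text{True}
\lnot (x6 \to x4) \to x3 = \text{True} \to \text{False} = \text{False}
(\lnot (x6 \to x4) \to x3) \lor x3 = \text{False} \lor \text{False} = \text{False}
((x6 \to x4) \to \lnot (x4 \land x3)) \to ((\lnot (x6 \to x4) \to x3) \lor x3) = \text{True} \to \text{False} = \text{False}
x5 \land x4 = \text{False} \land \text{False} = \text{False}
x6 \to x4 = \text{True} \to \text{False} = \text{False}
\lnot (x6 \to x4) = \lnot \text{False} = \text{True}
\lnot \lnot (x6 \to x4) = \lnot \text{True} = \text{False}
\lnot \lnot (x6 \to x4) \to x6 = \text{False} \to \text{True} = \text{True}
(\lnot \lnot (x6 \to x4) \to x6) \oplus x4 = \text{True} \oplus \text{False} = \text{True}
x5 \oplus x4 = \text{False} \oplus \text{False} = \text{False}
((\lnot \lnot (x6 \to x4) \to x6) \oplus x4) \oplus (x5 \oplus x4) = \text{True} \oplus \text{False} = \text{True}
(x5 \land x4) \to (((\lnot \lnot (x6 \to x4) \to x6) \oplus x4) \oplus (x5 \oplus x4)) = \text{False} \to \text{True} = \text{True}
(((x6 \to x4) \to \lnot (x4 \land x3)) \to ((\lnot (x6 \to x4) \to x3) \lor x3)) \leftrightarrow ((x5 \land x4) \to (((\lnot \lnot (x6 \to x4) \to x6) \oplus x4) \oplus (x5 \oplus x4))) = \text{False} \leftrightarrow \text{True} = \text{False}
x4 \to x3 = \text{False} \to \text{False} = \text{True}
x5 \to (x4 \to x3) = \text{False} \to \text{True} = \text{True}
((((x6 \to x4) \to \lnot (x4 \land x3)) \to ((\lnot (x6 \to x4) \to x3) \lor x3)) \leftrightarrow ((x5 \land x4) \to (((\lnot \lnot (x6 \to x4) \to x6) \oplus x4) \oplus (x5 \oplus x4)))) \to (x5 \to (x4 \to x3)) = \text{False} \to \text{True} = \text{True}

\text{True}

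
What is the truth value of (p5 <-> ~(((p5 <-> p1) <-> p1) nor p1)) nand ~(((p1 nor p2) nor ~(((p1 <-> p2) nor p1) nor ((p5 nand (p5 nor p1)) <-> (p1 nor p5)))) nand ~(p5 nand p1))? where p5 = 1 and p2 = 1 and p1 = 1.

0

p5 <-> p1 = 1 <-> 1 = 1
(p5 <-> p1) <-> p1 = 1 <-> 1 = 1
((p5 <-> p1) <-> p1) nor p1 = 1 nor 1 = 0
~(((p5 <-> p1) <-> p1) nor p1) = ~0 = 1
p5 <-> ~(((p5 <-> p1) <-> p1) nor p1) = 1 <-> 1 = 1
p1 nor p2 = 1 nor 1 = 0
p1 <-> p2 = 1 <-> 1 = 1
(p1 <-> p2) nor p1 = 1 nor 1 = 0
p5 nor p1 = 1 nor 1 = 0
p5 nand (p5 nor p1) = 1 nand 0 = 1
p1 nor p5 = 1 nor 1 = 0
(p5 nand (p5 nor p1)) <-> (p1 nor p5) = 1 <-> 0 = 0
((p1 <-> p2) nor p1) nor ((p5 nand (p5 nor p1)) <-> (p1 nor p5)) = 0 nor 0 = 1
~(((p1 <-> p2) nor p1) nor ((p5 nand (p5 nor p1)) <-> (p1 nor p5))) = ~1 = 0
(p1 nor p2) nor ~(((p1 <-> p2) nor p1) nor ((p5 nand (p5 nor p1)) <-> (p1 nor p5))) = 0 nor 0 = 1
p5 nand p1 = 1 nand 1 = 0
~(p5 nand p1) = ~0 = 1
((p1 nor p2) nor ~(((p1 <-> p2) nor p1) nor ((p5 nand (p5 nor p1)) <-> (p1 nor p5)))) nand ~(p5 nand p1) = 1 nand 1 = 0
~(((p1 nor p2) nor ~(((p1 <-> p2) nor p1) nor ((p5 nand (p5 nor p1)) <-> (p1 nor p5)))) nand ~(p5 nand p1)) = ~0 = 1
(p5 <-> ~(((p5 <-> p1) <-> p1) nor p1)) nand ~(((p1 nor p2) nor ~(((p1 <-> p2) nor p1) nor ((p5 nand (p5 nor p1)) <-> (p1 nor p5)))) nand ~(p5 nand p1)) = 1 nand 1 = 0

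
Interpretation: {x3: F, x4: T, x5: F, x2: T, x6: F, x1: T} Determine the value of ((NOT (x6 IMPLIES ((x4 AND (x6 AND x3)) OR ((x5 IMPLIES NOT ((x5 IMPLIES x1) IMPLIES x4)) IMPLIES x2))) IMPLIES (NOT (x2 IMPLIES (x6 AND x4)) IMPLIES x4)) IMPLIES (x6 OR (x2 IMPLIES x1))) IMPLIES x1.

T

x6 AND x3 = F AND F = F
x4 AND (x6 AND x3) = T AND F = F
x5 IMPLIES x1 = F IMPLIES T = T
(x5 IMPLIES x1) IMPLIES x4 = T IMPLIES T = T
NOT ((x5 IMPLIES x1) IMPLIES x4) = NOT T = F
x5 IMPLIES NOT ((x5 IMPLIES x1) IMPLIES x4) = F IMPLIES F = T
(x5 IMPLIES NOT ((x5 IMPLIES x1) IMPLIES x4)) IMPLIES x2 = T IMPLIES T = T
(x4 AND (x6 AND x3)) OR ((x5 IMPLIES NOT ((x5 IMPLIES x1) IMPLIES x4)) IMPLIES x2) = F OR T = T
x6 IMPLIES ((x4 AND (x6 AND x3)) OR ((x5 IMPLIES NOT ((x5 IMPLIES x1) IMPLIES x4)) IMPLIES x2)) = F IMPLIES T = T
NOT (x6 IMPLIES ((x4 AND (x6 AND x3)) OR ((x5 IMPLIES NOT ((x5 IMPLIES x1) IMPLIES x4)) IMPLIES x2))) = NOT T = F
x6 AND x4 = F AND T = F
x2 IMPLIES (x6 AND x4) = T IMPLIES F = F
NOT (x2 IMPLIES (x6 AND x4)) = NOT F = T
NOT (x2 IMPLIES (x6 AND x4)) IMPLIES x4 = T IMPLIES T = T
NOT (x6 IMPLIES ((x4 AND (x6 AND x3)) OR ((x5 IMPLIES NOT ((x5 IMPLIES x1) IMPLIES x4)) IMPLIES x2))) IMPLIES (NOT (x2 IMPLIES (x6 AND x4)) IMPLIES x4) = F IMPLIES T = T
x2 IMPLIES x1 = T IMPLIES T = T
x6 OR (x2 IMPLIES x1) = F OR T = T
(NOT (x6 IMPLIES ((x4 AND (x6 AND x3)) OR ((x5 IMPLIES NOT ((x5 IMPLIES x1) IMPLIES x4)) IMPLIES x2))) IMPLIES (NOT (x2 IMPLIES (x6 AND x4)) IMPLIES x4)) IMPLIES (x6 OR (x2 IMPLIES x1)) = T IMPLIES T = T
((NOT (x6 IMPLIES ((x4 AND (x6 AND x3)) OR ((x5 IMPLIES NOT ((x5 IMPLIES x1) IMPLIES x4)) IMPLIES x2))) IMPLIES (NOT (x2 IMPLIES (x6 AND x4)) IMPLIES x4)) IMPLIES (x6 OR (x2 IMPLIES x1))) IMPLIES x1 = T IMPLIES T = T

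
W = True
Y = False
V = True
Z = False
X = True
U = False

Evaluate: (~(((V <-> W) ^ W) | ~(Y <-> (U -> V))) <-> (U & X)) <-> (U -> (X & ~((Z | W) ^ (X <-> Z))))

Substituting W=True, Y=False, V=True, Z=False, X=True, U=False:
V <-> W = True <-> True = True
(V <-> W) ^ W = True ^ True = False
U -> V = False -> True = True
Y <-> (U -> V) = False <-> True = False
~(Y <-> (U -> V)) = ~False = True
((V <-> W) ^ W) | ~(Y <-> (U -> V)) = False | True = True
~(((V <-> W) ^ W) | ~(Y <-> (U -> V))) = ~True = False
U & X = False & True = False
~(((V <-> W) ^ W) | ~(Y <-> (U -> V))) <-> (U & X) = False <-> False = True
Z | W = False | True = True
X <-> Z = True <-> False = False
(Z | W) ^ (X <-> Z) = True ^ False = True
~((Z | W) ^ (X <-> Z)) = ~True = False
X & ~((Z | W) ^ (X <-> Z)) = True & False = False
U -> (X & ~((Z | W) ^ (X <-> Z))) = False -> False = True
(~(((V <-> W) ^ W) | ~(Y <-> (U -> V))) <-> (U & X)) <-> (U -> (X & ~((Z | W) ^ (X <-> Z)))) = True <-> True = True

True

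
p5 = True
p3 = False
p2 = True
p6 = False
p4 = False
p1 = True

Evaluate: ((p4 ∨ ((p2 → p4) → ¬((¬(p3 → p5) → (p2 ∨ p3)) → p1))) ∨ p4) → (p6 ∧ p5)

False

p2 → p4 = True → False = False
p3 → p5 = False → True = True
¬(p3 → p5) = ¬True = False
p2 ∨ p3 = True ∨ False = True
¬(p3 → p5) → (p2 ∨ p3) = False → True = True
(¬(p3 → p5) → (p2 ∨ p3)) → p1 = True → True = True
¬((¬(p3 → p5) → (p2 ∨ p3)) → p1) = ¬True = False
(p2 → p4) → ¬((¬(p3 → p5) → (p2 ∨ p3)) → p1) = False → False = True
p4 ∨ ((p2 → p4) → ¬((¬(p3 → p5) → (p2 ∨ p3)) → p1)) = False ∨ True = True
(p4 ∨ ((p2 → p4) → ¬((¬(p3 → p5) → (p2 ∨ p3)) → p1))) ∨ p4 = True ∨ False = True
p6 ∧ p5 = False ∧ True = False
((p4 ∨ ((p2 → p4) → ¬((¬(p3 → p5) → (p2 ∨ p3)) → p1))) ∨ p4) → (p6 ∧ p5) = True → False = False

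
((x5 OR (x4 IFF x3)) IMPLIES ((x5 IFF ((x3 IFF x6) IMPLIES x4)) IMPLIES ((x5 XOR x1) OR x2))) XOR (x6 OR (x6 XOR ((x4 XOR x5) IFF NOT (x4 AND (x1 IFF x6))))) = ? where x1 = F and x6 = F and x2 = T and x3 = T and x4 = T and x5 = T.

x4 IFF x3 = T IFF T = T
x5 OR (x4 IFF x3) = T OR T = T
x3 IFF x6 = T IFF F = F
(x3 IFF x6) IMPLIES x4 = F IMPLIES T = T
x5 IFF ((x3 IFF x6) IMPLIES x4) = T IFF T = T
x5 XOR x1 = T XOR F = T
(x5 XOR x1) OR x2 = T OR T = T
(x5 IFF ((x3 IFF x6) IMPLIES x4)) IMPLIES ((x5 XOR x1) OR x2) = T IMPLIES T = T
(x5 OR (x4 IFF x3)) IMPLIES ((x5 IFF ((x3 IFF x6) IMPLIES x4)) IMPLIES ((x5 XOR x1) OR x2)) = T IMPLIES T = T
x4 XOR x5 = T XOR T = F
x1 IFF x6 = F IFF F = T
x4 AND (x1 IFF x6) = T AND T = T
NOT (x4 AND (x1 IFF x6)) = NOT T = F
(x4 XOR x5) IFF NOT (x4 AND (x1 IFF x6)) = F IFF F = T
x6 XOR ((x4 XOR x5) IFF NOT (x4 AND (x1 IFF x6))) = F XOR T = T
x6 OR (x6 XOR ((x4 XOR x5) IFF NOT (x4 AND (x1 IFF x6)))) = F OR T = T
((x5 OR (x4 IFF x3)) IMPLIES ((x5 IFF ((x3 IFF x6) IMPLIES x4)) IMPLIES ((x5 XOR x1) OR x2))) XOR (x6 OR (x6 XOR ((x4 XOR x5) IFF NOT (x4 AND (x1 IFF x6))))) = T XOR T = F

F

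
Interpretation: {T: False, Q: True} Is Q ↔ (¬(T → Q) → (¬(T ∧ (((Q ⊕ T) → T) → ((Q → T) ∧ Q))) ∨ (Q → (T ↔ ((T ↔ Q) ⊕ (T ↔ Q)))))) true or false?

True

T → Q = False → True = True
¬(T → Q) = ¬True = False
Q ⊕ T = True ⊕ False = True
(Q ⊕ T) → T = True → False = False
Q → T = True → False = False
(Q → T) ∧ Q = False ∧ True = False
((Q ⊕ T) → T) → ((Q → T) ∧ Q) = False → False = True
T ∧ (((Q ⊕ T) → T) → ((Q → T) ∧ Q)) = False ∧ True = False
¬(T ∧ (((Q ⊕ T) → T) → ((Q → T) ∧ Q))) = ¬False = True
T ↔ Q = False ↔ True = False
T ↔ Q = False ↔ True = False
(T ↔ Q) ⊕ (T ↔ Q) = False ⊕ False = False
T ↔ ((T ↔ Q) ⊕ (T ↔ Q)) = False ↔ False = True
Q → (T ↔ ((T ↔ Q) ⊕ (T ↔ Q))) = True → True = True
¬(T ∧ (((Q ⊕ T) → T) → ((Q → T) ∧ Q))) ∨ (Q → (T ↔ ((T ↔ Q) ⊕ (T ↔ Q)))) = True ∨ True = True
¬(T → Q) → (¬(T ∧ (((Q ⊕ T) → T) → ((Q → T) ∧ Q))) ∨ (Q → (T ↔ ((T ↔ Q) ⊕ (T ↔ Q))))) = False → True = True
Q ↔ (¬(T → Q) → (¬(T ∧ (((Q ⊕ T) → T) → ((Q → T) ∧ Q))) ∨ (Q → (T ↔ ((T ↔ Q) ⊕ (T ↔ Q)))))) = True ↔ True = True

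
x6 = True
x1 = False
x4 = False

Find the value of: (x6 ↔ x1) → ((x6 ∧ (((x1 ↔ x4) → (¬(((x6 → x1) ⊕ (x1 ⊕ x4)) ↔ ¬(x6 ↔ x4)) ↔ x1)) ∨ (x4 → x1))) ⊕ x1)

True

x6 ↔ x1 = True ↔ False = False
x1 ↔ x4 = False ↔ False = True
x6 → x1 = True → False = False
x1 ⊕ x4 = False ⊕ False = False
(x6 → x1) ⊕ (x1 ⊕ x4) = False ⊕ False = False
x6 ↔ x4 = True ↔ False = False
¬(x6 ↔ x4) = ¬False = True
((x6 → x1) ⊕ (x1 ⊕ x4)) ↔ ¬(x6 ↔ x4) = False ↔ True = False
¬(((x6 → x1) ⊕ (x1 ⊕ x4)) ↔ ¬(x6 ↔ x4)) = ¬False = True
¬(((x6 → x1) ⊕ (x1 ⊕ x4)) ↔ ¬(x6 ↔ x4)) ↔ x1 = True ↔ False = False
(x1 ↔ x4) → (¬(((x6 → x1) ⊕ (x1 ⊕ x4)) ↔ ¬(x6 ↔ x4)) ↔ x1) = True → False = False
x4 → x1 = False → False = True
((x1 ↔ x4) → (¬(((x6 → x1) ⊕ (x1 ⊕ x4)) ↔ ¬(x6 ↔ x4)) ↔ x1)) ∨ (x4 → x1) = False ∨ True = True
x6 ∧ (((x1 ↔ x4) → (¬(((x6 → x1) ⊕ (x1 ⊕ x4)) ↔ ¬(x6 ↔ x4)) ↔ x1)) ∨ (x4 → x1)) = True ∧ True = True
(x6 ∧ (((x1 ↔ x4) → (¬(((x6 → x1) ⊕ (x1 ⊕ x4)) ↔ ¬(x6 ↔ x4)) ↔ x1)) ∨ (x4 → x1))) ⊕ x1 = True ⊕ False = True
(x6 ↔ x1) → ((x6 ∧ (((x1 ↔ x4) → (¬(((x6 → x1) ⊕ (x1 ⊕ x4)) ↔ ¬(x6 ↔ x4)) ↔ x1)) ∨ (x4 → x1))) ⊕ x1) = False → True = True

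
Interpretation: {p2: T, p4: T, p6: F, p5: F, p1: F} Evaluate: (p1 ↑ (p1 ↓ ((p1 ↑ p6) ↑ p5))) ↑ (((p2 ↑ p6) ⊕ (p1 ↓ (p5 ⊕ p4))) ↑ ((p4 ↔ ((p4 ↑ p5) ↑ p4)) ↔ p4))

F

p1 ↑ p6 = F ↑ F = T
(p1 ↑ p6) ↑ p5 = T ↑ F = T
p1 ↓ ((p1 ↑ p6) ↑ p5) = F ↓ T = F
p1 ↑ (p1 ↓ ((p1 ↑ p6) ↑ p5)) = F ↑ F = T
p2 ↑ p6 = T ↑ F = T
p5 ⊕ p4 = F ⊕ T = T
p1 ↓ (p5 ⊕ p4) = F ↓ T = F
(p2 ↑ p6) ⊕ (p1 ↓ (p5 ⊕ p4)) = T ⊕ F = T
p4 ↑ p5 = T ↑ F = T
(p4 ↑ p5) ↑ p4 = T ↑ T = F
p4 ↔ ((p4 ↑ p5) ↑ p4) = T ↔ F = F
(p4 ↔ ((p4 ↑ p5) ↑ p4)) ↔ p4 = F ↔ T = F
((p2 ↑ p6) ⊕ (p1 ↓ (p5 ⊕ p4))) ↑ ((p4 ↔ ((p4 ↑ p5) ↑ p4)) ↔ p4) = T ↑ F = T
(p1 ↑ (p1 ↓ ((p1 ↑ p6) ↑ p5))) ↑ (((p2 ↑ p6) ⊕ (p1 ↓ (p5 ⊕ p4))) ↑ ((p4 ↔ ((p4 ↑ p5) ↑ p4)) ↔ p4)) = T ↑ T = F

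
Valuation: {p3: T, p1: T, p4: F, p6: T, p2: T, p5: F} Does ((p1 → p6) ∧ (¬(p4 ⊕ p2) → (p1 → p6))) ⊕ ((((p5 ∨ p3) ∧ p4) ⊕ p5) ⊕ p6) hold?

p1 → p6 = T → T = T
p4 ⊕ p2 = F ⊕ T = T
¬(p4 ⊕ p2) = ¬T = F
p1 → p6 = T → T = T
¬(p4 ⊕ p2) → (p1 → p6) = F → T = T
(p1 → p6) ∧ (¬(p4 ⊕ p2) → (p1 → p6)) = T ∧ T = T
p5 ∨ p3 = F ∨ T = T
(p5 ∨ p3) ∧ p4 = T ∧ F = F
((p5 ∨ p3) ∧ p4) ⊕ p5 = F ⊕ F = F
(((p5 ∨ p3) ∧ p4) ⊕ p5) ⊕ p6 = F ⊕ T = T
((p1 → p6) ∧ (¬(p4 ⊕ p2) → (p1 → p6))) ⊕ ((((p5 ∨ p3) ∧ p4) ⊕ p5) ⊕ p6) = T ⊕ T = F

F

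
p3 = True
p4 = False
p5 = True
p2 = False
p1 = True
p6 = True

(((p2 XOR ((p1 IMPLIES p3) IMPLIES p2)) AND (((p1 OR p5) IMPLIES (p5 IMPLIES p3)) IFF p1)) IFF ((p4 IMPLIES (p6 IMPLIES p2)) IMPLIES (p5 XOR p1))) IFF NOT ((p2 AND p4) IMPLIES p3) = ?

p1 IMPLIES p3 = True IMPLIES True = True
(p1 IMPLIES p3) IMPLIES p2 = True IMPLIES False = False
p2 XOR ((p1 IMPLIES p3) IMPLIES p2) = False XOR False = False
p1 OR p5 = True OR True = True
p5 IMPLIES p3 = True IMPLIES True = True
(p1 OR p5) IMPLIES (p5 IMPLIES p3) = True IMPLIES True = True
((p1 OR p5) IMPLIES (p5 IMPLIES p3)) IFF p1 = True IFF True = True
(p2 XOR ((p1 IMPLIES p3) IMPLIES p2)) AND (((p1 OR p5) IMPLIES (p5 IMPLIES p3)) IFF p1) = False AND True = False
p6 IMPLIES p2 = True IMPLIES False = False
p4 IMPLIES (p6 IMPLIES p2) = False IMPLIES False = True
p5 XOR p1 = True XOR True = False
(p4 IMPLIES (p6 IMPLIES p2)) IMPLIES (p5 XOR p1) = True IMPLIES False = False
((p2 XOR ((p1 IMPLIES p3) IMPLIES p2)) AND (((p1 OR p5) IMPLIES (p5 IMPLIES p3)) IFF p1)) IFF ((p4 IMPLIES (p6 IMPLIES p2)) IMPLIES (p5 XOR p1)) = False IFF False = True
p2 AND p4 = False AND False = False
(p2 AND p4) IMPLIES p3 = False IMPLIES True = True
NOT ((p2 AND p4) IMPLIES p3) = NOT True = False
(((p2 XOR ((p1 IMPLIES p3) IMPLIES p2)) AND (((p1 OR p5) IMPLIES (p5 IMPLIES p3)) IFF p1)) IFF ((p4 IMPLIES (p6 IMPLIES p2)) IMPLIES (p5 XOR p1))) IFF NOT ((p2 AND p4) IMPLIES p3) = True IFF False = False

False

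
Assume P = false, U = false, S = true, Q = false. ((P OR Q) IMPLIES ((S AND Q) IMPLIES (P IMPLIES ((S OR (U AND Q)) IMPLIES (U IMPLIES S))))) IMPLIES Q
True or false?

P OR Q = false OR false = false
S AND Q = true AND false = false
U AND Q = false AND false = false
S OR (U AND Q) = true OR false = true
U IMPLIES S = false IMPLIES true = true
(S OR (U AND Q)) IMPLIES (U IMPLIES S) = true IMPLIES true = true
P IMPLIES ((S OR (U AND Q)) IMPLIES (U IMPLIES S)) = false IMPLIES true = true
(S AND Q) IMPLIES (P IMPLIES ((S OR (U AND Q)) IMPLIES (U IMPLIES S))) = false IMPLIES true = true
(P OR Q) IMPLIES ((S AND Q) IMPLIES (P IMPLIES ((S OR (U AND Q)) IMPLIES (U IMPLIES S)))) = false IMPLIES true = true
((P OR Q) IMPLIES ((S AND Q) IMPLIES (P IMPLIES ((S OR (U AND Q)) IMPLIES (U IMPLIES S))))) IMPLIES Q = true IMPLIES false = false

false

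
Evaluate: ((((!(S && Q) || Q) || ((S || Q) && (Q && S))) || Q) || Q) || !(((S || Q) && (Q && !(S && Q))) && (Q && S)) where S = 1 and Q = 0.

1

S && Q = 1 && 0 = 0
!(S && Q) = !0 = 1
!(S && Q) || Q = 1 || 0 = 1
S || Q = 1 || 0 = 1
Q && S = 0 && 1 = 0
(S || Q) && (Q && S) = 1 && 0 = 0
(!(S && Q) || Q) || ((S || Q) && (Q && S)) = 1 || 0 = 1
((!(S && Q) || Q) || ((S || Q) && (Q && S))) || Q = 1 || 0 = 1
(((!(S && Q) || Q) || ((S || Q) && (Q && S))) || Q) || Q = 1 || 0 = 1
S || Q = 1 || 0 = 1
S && Q = 1 && 0 = 0
!(S && Q) = !0 = 1
Q && !(S && Q) = 0 && 1 = 0
(S || Q) && (Q && !(S && Q)) = 1 && 0 = 0
Q && S = 0 && 1 = 0
((S || Q) && (Q && !(S && Q))) && (Q && S) = 0 && 0 = 0
!(((S || Q) && (Q && !(S && Q))) && (Q && S)) = !0 = 1
((((!(S && Q) || Q) || ((S || Q) && (Q && S))) || Q) || Q) || !(((S || Q) && (Q && !(S && Q))) && (Q && S)) = 1 || 1 = 1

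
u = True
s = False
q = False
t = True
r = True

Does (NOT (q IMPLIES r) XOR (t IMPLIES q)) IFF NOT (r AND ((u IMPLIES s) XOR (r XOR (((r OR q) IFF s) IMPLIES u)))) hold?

q IMPLIES r = False IMPLIES True = True
NOT (q IMPLIES r) = NOT True = False
t IMPLIES q = True IMPLIES False = False
NOT (q IMPLIES r) XOR (t IMPLIES q) = False XOR False = False
u IMPLIES s = True IMPLIES False = False
r OR q = True OR False = True
(r OR q) IFF s = True IFF False = False
((r OR q) IFF s) IMPLIES u = False IMPLIES True = True
r XOR (((r OR q) IFF s) IMPLIES u) = True XOR True = False
(u IMPLIES s) XOR (r XOR (((r OR q) IFF s) IMPLIES u)) = False XOR False = False
r AND ((u IMPLIES s) XOR (r XOR (((r OR q) IFF s) IMPLIES u))) = True AND False = False
NOT (r AND ((u IMPLIES s) XOR (r XOR (((r OR q) IFF s) IMPLIES u)))) = NOT False = True
(NOT (q IMPLIES r) XOR (t IMPLIES q)) IFF NOT (r AND ((u IMPLIES s) XOR (r XOR (((r OR q) IFF s) IMPLIES u)))) = False IFF True = False

False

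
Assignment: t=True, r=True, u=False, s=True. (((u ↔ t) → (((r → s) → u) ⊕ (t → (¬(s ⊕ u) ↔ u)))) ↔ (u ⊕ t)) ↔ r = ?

True

Substituting t=True, r=True, u=False, s=True:
u ↔ t = False ↔ True = False
r → s = True → True = True
(r → s) → u = True → False = False
s ⊕ u = True ⊕ False = True
¬(s ⊕ u) = ¬True = False
¬(s ⊕ u) ↔ u = False ↔ False = True
t → (¬(s ⊕ u) ↔ u) = True → True = True
((r → s) → u) ⊕ (t → (¬(s ⊕ u) ↔ u)) = False ⊕ True = True
(u ↔ t) → (((r → s) → u) ⊕ (t → (¬(s ⊕ u) ↔ u))) = False → True = True
u ⊕ t = False ⊕ True = True
((u ↔ t) → (((r → s) → u) ⊕ (t → (¬(s ⊕ u) ↔ u)))) ↔ (u ⊕ t) = True ↔ True = True
(((u ↔ t) → (((r → s) → u) ⊕ (t → (¬(s ⊕ u) ↔ u)))) ↔ (u ⊕ t)) ↔ r = True ↔ True = True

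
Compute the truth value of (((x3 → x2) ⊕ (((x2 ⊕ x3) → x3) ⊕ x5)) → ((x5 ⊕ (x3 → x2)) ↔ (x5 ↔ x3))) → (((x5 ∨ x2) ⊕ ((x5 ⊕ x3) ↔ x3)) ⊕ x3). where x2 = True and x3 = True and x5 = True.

x3 → x2 = True → True = True
x2 ⊕ x3 = True ⊕ True = False
(x2 ⊕ x3) → x3 = False → True = True
((x2 ⊕ x3) → x3) ⊕ x5 = True ⊕ True = False
(x3 → x2) ⊕ (((x2 ⊕ x3) → x3) ⊕ x5) = True ⊕ False = True
x3 → x2 = True → True = True
x5 ⊕ (x3 → x2) = True ⊕ True = False
x5 ↔ x3 = True ↔ True = True
(x5 ⊕ (x3 → x2)) ↔ (x5 ↔ x3) = False ↔ True = False
((x3 → x2) ⊕ (((x2 ⊕ x3) → x3) ⊕ x5)) → ((x5 ⊕ (x3 → x2)) ↔ (x5 ↔ x3)) = True → False = False
x5 ∨ x2 = True ∨ True = True
x5 ⊕ x3 = True ⊕ True = False
(x5 ⊕ x3) ↔ x3 = False ↔ True = False
(x5 ∨ x2) ⊕ ((x5 ⊕ x3) ↔ x3) = True ⊕ False = True
((x5 ∨ x2) ⊕ ((x5 ⊕ x3) ↔ x3)) ⊕ x3 = True ⊕ True = False
(((x3 → x2) ⊕ (((x2 ⊕ x3) → x3) ⊕ x5)) → ((x5 ⊕ (x3 → x2)) ↔ (x5 ↔ x3))) → (((x5 ∨ x2) ⊕ ((x5 ⊕ x3) ↔ x3)) ⊕ x3) = False → False = True

True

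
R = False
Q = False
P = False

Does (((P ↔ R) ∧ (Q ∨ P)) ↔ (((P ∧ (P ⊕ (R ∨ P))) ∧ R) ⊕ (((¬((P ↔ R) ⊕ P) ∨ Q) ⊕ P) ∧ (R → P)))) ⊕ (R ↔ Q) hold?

False

P ↔ R = False ↔ False = True
Q ∨ P = False ∨ False = False
(P ↔ R) ∧ (Q ∨ P) = True ∧ False = False
R ∨ P = False ∨ False = False
P ⊕ (R ∨ P) = False ⊕ False = False
P ∧ (P ⊕ (R ∨ P)) = False ∧ False = False
(P ∧ (P ⊕ (R ∨ P))) ∧ R = False ∧ False = False
P ↔ R = False ↔ False = True
(P ↔ R) ⊕ P = True ⊕ False = True
¬((P ↔ R) ⊕ P) = ¬True = False
¬((P ↔ R) ⊕ P) ∨ Q = False ∨ False = False
(¬((P ↔ R) ⊕ P) ∨ Q) ⊕ P = False ⊕ False = False
R → P = False → False = True
((¬((P ↔ R) ⊕ P) ∨ Q) ⊕ P) ∧ (R → P) = False ∧ True = False
((P ∧ (P ⊕ (R ∨ P))) ∧ R) ⊕ (((¬((P ↔ R) ⊕ P) ∨ Q) ⊕ P) ∧ (R → P)) = False ⊕ False = False
((P ↔ R) ∧ (Q ∨ P)) ↔ (((P ∧ (P ⊕ (R ∨ P))) ∧ R) ⊕ (((¬((P ↔ R) ⊕ P) ∨ Q) ⊕ P) ∧ (R → P))) = False ↔ False = True
R ↔ Q = False ↔ False = True
(((P ↔ R) ∧ (Q ∨ P)) ↔ (((P ∧ (P ⊕ (R ∨ P))) ∧ R) ⊕ (((¬((P ↔ R) ⊕ P) ∨ Q) ⊕ P) ∧ (R → P)))) ⊕ (R ↔ Q) = True ⊕ True = False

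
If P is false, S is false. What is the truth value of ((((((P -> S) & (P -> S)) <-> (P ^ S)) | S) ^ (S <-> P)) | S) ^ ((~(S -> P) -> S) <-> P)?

T

P -> S = F -> F = T
P -> S = F -> F = T
(P -> S) & (P -> S) = T & T = T
P ^ S = F ^ F = F
((P -> S) & (P -> S)) <-> (P ^ S) = T <-> F = F
(((P -> S) & (P -> S)) <-> (P ^ S)) | S = F | F = F
S <-> P = F <-> F = T
((((P -> S) & (P -> S)) <-> (P ^ S)) | S) ^ (S <-> P) = F ^ T = T
(((((P -> S) & (P -> S)) <-> (P ^ S)) | S) ^ (S <-> P)) | S = T | F = T
S -> P = F -> F = T
~(S -> P) = ~T = F
~(S -> P) -> S = F -> F = T
(~(S -> P) -> S) <-> P = T <-> F = F
((((((P -> S) & (P -> S)) <-> (P ^ S)) | S) ^ (S <-> P)) | S) ^ ((~(S -> P) -> S) <-> P) = T ^ F = T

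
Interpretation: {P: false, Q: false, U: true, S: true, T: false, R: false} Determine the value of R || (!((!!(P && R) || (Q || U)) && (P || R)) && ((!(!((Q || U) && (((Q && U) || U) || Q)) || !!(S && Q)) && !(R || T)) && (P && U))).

P && R = false && false = false
!(P && R) = !false = true
!!(P && R) = !true = false
Q || U = false || true = true
!!(P && R) || (Q || U) = false || true = true
P || R = false || false = false
(!!(P && R) || (Q || U)) && (P || R) = true && false = false
!((!!(P && R) || (Q || U)) && (P || R)) = !false = true
Q || U = false || true = true
Q && U = false && true = false
(Q && U) || U = false || true = true
((Q && U) || U) || Q = true || false = true
(Q || U) && (((Q && U) || U) || Q) = true && true = true
!((Q || U) && (((Q && U) || U) || Q)) = !true = false
S && Q = true && false = false
!(S && Q) = !false = true
!!(S && Q) = !true = false
!((Q || U) && (((Q && U) || U) || Q)) || !!(S && Q) = false || false = false
!(!((Q || U) && (((Q && U) || U) || Q)) || !!(S && Q)) = !false = true
R || T = false || false = false
!(R || T) = !false = true
!(!((Q || U) && (((Q && U) || U) || Q)) || !!(S && Q)) && !(R || T) = true && true = true
P && U = false && true = false
(!(!((Q || U) && (((Q && U) || U) || Q)) || !!(S && Q)) && !(R || T)) && (P && U) = true && false = false
!((!!(P && R) || (Q || U)) && (P || R)) && ((!(!((Q || U) && (((Q && U) || U) || Q)) || !!(S && Q)) && !(R || T)) && (P && U)) = true && false = false
R || (!((!!(P && R) || (Q || U)) && (P || R)) && ((!(!((Q || U) && (((Q && U) || U) || Q)) || !!(S && Q)) && !(R || T)) && (P && U))) = false || false = false

false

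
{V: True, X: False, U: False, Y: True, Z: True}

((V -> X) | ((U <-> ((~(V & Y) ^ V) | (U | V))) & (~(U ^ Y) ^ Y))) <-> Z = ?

V -> X = True -> False = False
V & Y = True & True = True
~(V & Y) = ~True = False
~(V & Y) ^ V = False ^ True = True
U | V = False | True = True
(~(V & Y) ^ V) | (U | V) = True | True = True
U <-> ((~(V & Y) ^ V) | (U | V)) = False <-> True = False
U ^ Y = False ^ True = True
~(U ^ Y) = ~True = False
~(U ^ Y) ^ Y = False ^ True = True
(U <-> ((~(V & Y) ^ V) | (U | V))) & (~(U ^ Y) ^ Y) = False & True = False
(V -> X) | ((U <-> ((~(V & Y) ^ V) | (U | V))) & (~(U ^ Y) ^ Y)) = False | False = False
((V -> X) | ((U <-> ((~(V & Y) ^ V) | (U | V))) & (~(U ^ Y) ^ Y))) <-> Z = False <-> True = False

False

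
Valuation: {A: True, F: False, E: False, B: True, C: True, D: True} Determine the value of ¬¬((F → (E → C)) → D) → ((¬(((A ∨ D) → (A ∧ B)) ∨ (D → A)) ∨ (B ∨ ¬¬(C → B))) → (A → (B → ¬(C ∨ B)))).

False

E → C = False → True = True
F → (E → C) = False → True = True
(F → (E → C)) → D = True → True = True
¬((F → (E → C)) → D) = ¬True = False
¬¬((F → (E → C)) → D) = ¬False = True
A ∨ D = True ∨ True = True
A ∧ B = True ∧ True = True
(A ∨ D) → (A ∧ B) = True → True = True
D → A = True → True = True
((A ∨ D) → (A ∧ B)) ∨ (D → A) = True ∨ True = True
¬(((A ∨ D) → (A ∧ B)) ∨ (D → A)) = ¬True = False
C → B = True → True = True
¬(C → B) = ¬True = False
¬¬(C → B) = ¬False = True
B ∨ ¬¬(C → B) = True ∨ True = True
¬(((A ∨ D) → (A ∧ B)) ∨ (D → A)) ∨ (B ∨ ¬¬(C → B)) = False ∨ True = True
C ∨ B = True ∨ True = True
¬(C ∨ B) = ¬True = False
B → ¬(C ∨ B) = True → False = False
A → (B → ¬(C ∨ B)) = True → False = False
(¬(((A ∨ D) → (A ∧ B)) ∨ (D → A)) ∨ (B ∨ ¬¬(C → B))) → (A → (B → ¬(C ∨ B))) = True → False = False
¬¬((F → (E → C)) → D) → ((¬(((A ∨ D) → (A ∧ B)) ∨ (D → A)) ∨ (B ∨ ¬¬(C → B))) → (A → (B → ¬(C ∨ B)))) = True → False = False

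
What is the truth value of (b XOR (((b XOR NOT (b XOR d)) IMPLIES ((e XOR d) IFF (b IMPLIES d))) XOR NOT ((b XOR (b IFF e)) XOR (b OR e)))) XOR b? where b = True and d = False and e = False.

b XOR d = True XOR False = True
NOT (b XOR d) = NOT True = False
b XOR NOT (b XOR d) = True XOR False = True
e XOR d = False XOR False = False
b IMPLIES d = True IMPLIES False = False
(e XOR d) IFF (b IMPLIES d) = False IFF False = True
(b XOR NOT (b XOR d)) IMPLIES ((e XOR d) IFF (b IMPLIES d)) = True IMPLIES True = True
b IFF e = True IFF False = False
b XOR (b IFF e) = True XOR False = True
b OR e = True OR False = True
(b XOR (b IFF e)) XOR (b OR e) = True XOR True = False
NOT ((b XOR (b IFF e)) XOR (b OR e)) = NOT False = True
((b XOR NOT (b XOR d)) IMPLIES ((e XOR d) IFF (b IMPLIES d))) XOR NOT ((b XOR (b IFF e)) XOR (b OR e)) = True XOR True = False
b XOR (((b XOR NOT (b XOR d)) IMPLIES ((e XOR d) IFF (b IMPLIES d))) XOR NOT ((b XOR (b IFF e)) XOR (b OR e))) = True XOR False = True
(b XOR (((b XOR NOT (b XOR d)) IMPLIES ((e XOR d) IFF (b IMPLIES d))) XOR NOT ((b XOR (b IFF e)) XOR (b OR e)))) XOR b = True XOR True = False

False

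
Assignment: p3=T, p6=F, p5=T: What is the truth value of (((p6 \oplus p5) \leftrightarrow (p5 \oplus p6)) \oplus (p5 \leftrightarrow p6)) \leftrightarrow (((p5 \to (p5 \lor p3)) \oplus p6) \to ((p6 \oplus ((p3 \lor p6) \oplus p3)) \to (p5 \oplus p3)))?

T

Substituting p3=T, p6=F, p5=T:
p6 \oplus p5 = F \oplus T = T
p5 \oplus p6 = T \oplus F = T
(p6 \oplus p5) \leftrightarrow (p5 \oplus p6) = T \leftrightarrow T = T
p5 \leftrightarrow p6 = T \leftrightarrow F = F
((p6 \oplus p5) \leftrightarrow (p5 \oplus p6)) \oplus (p5 \leftrightarrow p6) = T \oplus F = T
p5 \lor p3 = T \lor T = T
p5 \to (p5 \lor p3) = T \to T = T
(p5 \to (p5 \lor p3)) \oplus p6 = T \oplus F = T
p3 \lor p6 = T \lor F = T
(p3 \lor p6) \oplus p3 = T \oplus T = F
p6 \oplus ((p3 \lor p6) \oplus p3) = F \oplus F = F
p5 \oplus p3 = T \oplus T = F
(p6 \oplus ((p3 \lor p6) \oplus p3)) \to (p5 \oplus p3) = F \to F = T
((p5 \to (p5 \lor p3)) \oplus p6) \to ((p6 \oplus ((p3 \lor p6) \oplus p3)) \to (p5 \oplus p3)) = T \to T = T
(((p6 \oplus p5) \leftrightarrow (p5 \oplus p6)) \oplus (p5 \leftrightarrow p6)) \leftrightarrow (((p5 \to (p5 \lor p3)) \oplus p6) \to ((p6 \oplus ((p3 \lor p6) \oplus p3)) \to (p5 \oplus p3))) = T \leftrightarrow T = T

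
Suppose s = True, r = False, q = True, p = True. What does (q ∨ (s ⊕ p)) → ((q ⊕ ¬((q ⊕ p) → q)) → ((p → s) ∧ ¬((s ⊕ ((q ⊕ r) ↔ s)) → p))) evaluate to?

False

s ⊕ p = True ⊕ True = False
q ∨ (s ⊕ p) = True ∨ False = True
q ⊕ p = True ⊕ True = False
(q ⊕ p) → q = False → True = True
¬((q ⊕ p) → q) = ¬True = False
q ⊕ ¬((q ⊕ p) → q) = True ⊕ False = True
p → s = True → True = True
q ⊕ r = True ⊕ False = True
(q ⊕ r) ↔ s = True ↔ True = True
s ⊕ ((q ⊕ r) ↔ s) = True ⊕ True = False
(s ⊕ ((q ⊕ r) ↔ s)) → p = False → True = True
¬((s ⊕ ((q ⊕ r) ↔ s)) → p) = ¬True = False
(p → s) ∧ ¬((s ⊕ ((q ⊕ r) ↔ s)) → p) = True ∧ False = False
(q ⊕ ¬((q ⊕ p) → q)) → ((p → s) ∧ ¬((s ⊕ ((q ⊕ r) ↔ s)) → p)) = True → False = False
(q ∨ (s ⊕ p)) → ((q ⊕ ¬((q ⊕ p) → q)) → ((p → s) ∧ ¬((s ⊕ ((q ⊕ r) ↔ s)) → p))) = True → False = False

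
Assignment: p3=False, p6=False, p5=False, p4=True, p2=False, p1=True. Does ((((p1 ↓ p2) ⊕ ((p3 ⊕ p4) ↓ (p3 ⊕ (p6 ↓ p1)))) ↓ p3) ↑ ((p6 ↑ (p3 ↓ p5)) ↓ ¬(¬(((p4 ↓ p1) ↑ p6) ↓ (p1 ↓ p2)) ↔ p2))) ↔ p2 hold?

False

Substituting p3=False, p6=False, p5=False, p4=True, p2=False, p1=True:
p1 ↓ p2 = True ↓ False = False
p3 ⊕ p4 = False ⊕ True = True
p6 ↓ p1 = False ↓ True = False
p3 ⊕ (p6 ↓ p1) = False ⊕ False = False
(p3 ⊕ p4) ↓ (p3 ⊕ (p6 ↓ p1)) = True ↓ False = False
(p1 ↓ p2) ⊕ ((p3 ⊕ p4) ↓ (p3 ⊕ (p6 ↓ p1))) = False ⊕ False = False
((p1 ↓ p2) ⊕ ((p3 ⊕ p4) ↓ (p3 ⊕ (p6 ↓ p1)))) ↓ p3 = False ↓ False = True
p3 ↓ p5 = False ↓ False = True
p6 ↑ (p3 ↓ p5) = False ↑ True = True
p4 ↓ p1 = True ↓ True = False
(p4 ↓ p1) ↑ p6 = False ↑ False = True
p1 ↓ p2 = True ↓ False = False
((p4 ↓ p1) ↑ p6) ↓ (p1 ↓ p2) = True ↓ False = False
¬(((p4 ↓ p1) ↑ p6) ↓ (p1 ↓ p2)) = ¬False = True
¬(((p4 ↓ p1) ↑ p6) ↓ (p1 ↓ p2)) ↔ p2 = True ↔ False = False
¬(¬(((p4 ↓ p1) ↑ p6) ↓ (p1 ↓ p2)) ↔ p2) = ¬False = True
(p6 ↑ (p3 ↓ p5)) ↓ ¬(¬(((p4 ↓ p1) ↑ p6) ↓ (p1 ↓ p2)) ↔ p2) = True ↓ True = False
(((p1 ↓ p2) ⊕ ((p3 ⊕ p4) ↓ (p3 ⊕ (p6 ↓ p1)))) ↓ p3) ↑ ((p6 ↑ (p3 ↓ p5)) ↓ ¬(¬(((p4 ↓ p1) ↑ p6) ↓ (p1 ↓ p2)) ↔ p2)) = True ↑ False = True
((((p1 ↓ p2) ⊕ ((p3 ⊕ p4) ↓ (p3 ⊕ (p6 ↓ p1)))) ↓ p3) ↑ ((p6 ↑ (p3 ↓ p5)) ↓ ¬(¬(((p4 ↓ p1) ↑ p6) ↓ (p1 ↓ p2)) ↔ p2))) ↔ p2 = True ↔ False = False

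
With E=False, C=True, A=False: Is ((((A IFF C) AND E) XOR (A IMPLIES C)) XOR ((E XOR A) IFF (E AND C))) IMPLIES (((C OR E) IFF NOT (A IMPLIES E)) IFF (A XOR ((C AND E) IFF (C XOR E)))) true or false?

A IFF C = False IFF True = False
(A IFF C) AND E = False AND False = False
A IMPLIES C = False IMPLIES True = True
((A IFF C) AND E) XOR (A IMPLIES C) = False XOR True = True
E XOR A = False XOR False = False
E AND C = False AND True = False
(E XOR A) IFF (E AND C) = False IFF False = True
(((A IFF C) AND E) XOR (A IMPLIES C)) XOR ((E XOR A) IFF (E AND C)) = True XOR True = False
C OR E = True OR False = True
A IMPLIES E = False IMPLIES False = True
NOT (A IMPLIES E) = NOT True = False
(C OR E) IFF NOT (A IMPLIES E) = True IFF False = False
C AND E = True AND False = False
C XOR E = True XOR False = True
(C AND E) IFF (C XOR E) = False IFF True = False
A XOR ((C AND E) IFF (C XOR E)) = False XOR False = False
((C OR E) IFF NOT (A IMPLIES E)) IFF (A XOR ((C AND E) IFF (C XOR E))) = False IFF False = True
((((A IFF C) AND E) XOR (A IMPLIES C)) XOR ((E XOR A) IFF (E AND C))) IMPLIES (((C OR E) IFF NOT (A IMPLIES E)) IFF (A XOR ((C AND E) IFF (C XOR E)))) = False IMPLIES True = True

True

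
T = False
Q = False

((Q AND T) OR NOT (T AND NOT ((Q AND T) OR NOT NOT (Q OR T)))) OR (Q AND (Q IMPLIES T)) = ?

True

Substituting T=False, Q=False:
Q AND T = False AND False = False
Q AND T = False AND False = False
Q OR T = False OR False = False
NOT (Q OR T) = NOT False = True
NOT NOT (Q OR T) = NOT True = False
(Q AND T) OR NOT NOT (Q OR T) = False OR False = False
NOT ((Q AND T) OR NOT NOT (Q OR T)) = NOT False = True
T AND NOT ((Q AND T) OR NOT NOT (Q OR T)) = False AND True = False
NOT (T AND NOT ((Q AND T) OR NOT NOT (Q OR T))) = NOT False = True
(Q AND T) OR NOT (T AND NOT ((Q AND T) OR NOT NOT (Q OR T))) = False OR True = True
Q IMPLIES T = False IMPLIES False = True
Q AND (Q IMPLIES T) = False AND True = False
((Q AND T) OR NOT (T AND NOT ((Q AND T) OR NOT NOT (Q OR T)))) OR (Q AND (Q IMPLIES T)) = True OR False = True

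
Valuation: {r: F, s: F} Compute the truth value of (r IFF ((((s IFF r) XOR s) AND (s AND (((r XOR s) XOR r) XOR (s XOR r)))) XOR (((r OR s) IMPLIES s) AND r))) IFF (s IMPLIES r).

T

Substituting r=F, s=F:
s IFF r = F IFF F = T
(s IFF r) XOR s = T XOR F = T
r XOR s = F XOR F = F
(r XOR s) XOR r = F XOR F = F
s XOR r = F XOR F = F
((r XOR s) XOR r) XOR (s XOR r) = F XOR F = F
s AND (((r XOR s) XOR r) XOR (s XOR r)) = F AND F = F
((s IFF r) XOR s) AND (s AND (((r XOR s) XOR r) XOR (s XOR r))) = T AND F = F
r OR s = F OR F = F
(r OR s) IMPLIES s = F IMPLIES F = T
((r OR s) IMPLIES s) AND r = T AND F = F
(((s IFF r) XOR s) AND (s AND (((r XOR s) XOR r) XOR (s XOR r)))) XOR (((r OR s) IMPLIES s) AND r) = F XOR F = F
r IFF ((((s IFF r) XOR s) AND (s AND (((r XOR s) XOR r) XOR (s XOR r)))) XOR (((r OR s) IMPLIES s) AND r)) = F IFF F = T
s IMPLIES r = F IMPLIES F = T
(r IFF ((((s IFF r) XOR s) AND (s AND (((r XOR s) XOR r) XOR (s XOR r)))) XOR (((r OR s) IMPLIES s) AND r))) IFF (s IMPLIES r) = T IFF T = T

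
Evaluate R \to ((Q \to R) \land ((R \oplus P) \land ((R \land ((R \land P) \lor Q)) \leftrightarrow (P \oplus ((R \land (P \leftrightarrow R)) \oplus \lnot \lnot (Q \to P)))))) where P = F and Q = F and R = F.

Substituting P=F, Q=F, R=F:
Q \to R = F \to F = T
R \oplus P = F \oplus F = F
R \land P = F \land F = F
(R \land P) \lor Q = F \lor F = F
R \land ((R \land P) \lor Q) = F \land F = F
P \leftrightarrow R = F \leftrightarrow F = T
R \land (P \leftrightarrow R) = F \land T = F
Q \to P = F \to F = T
\lnot (Q \to P) = \lnot T = F
\lnot \lnot (Q \to P) = \lnot F = T
(R \land (P \leftrightarrow R)) \oplus \lnot \lnot (Q \to P) = F \oplus T = T
P \oplus ((R \land (P \leftrightarrow R)) \oplus \lnot \lnot (Q \to P)) = F \oplus T = T
(R \land ((R \land P) \lor Q)) \leftrightarrow (P \oplus ((R \land (P \leftrightarrow R)) \oplus \lnot \lnot (Q \to P))) = F \leftrightarrow T = F
(R \oplus P) \land ((R \land ((R \land P) \lor Q)) \leftrightarrow (P \oplus ((R \land (P \leftrightarrow R)) \oplus \lnot \lnot (Q \to P)))) = F \land F = F
(Q \to R) \land ((R \oplus P) \land ((R \land ((R \land P) \lor Q)) \leftrightarrow (P \oplus ((R \land (P \leftrightarrow R)) \oplus \lnot \lnot (Q \to P))))) = T \land F = F
R \to ((Q \to R) \land ((R \oplus P) \land ((R \land ((R \land P) \lor Q)) \leftrightarrow (P \oplus ((R \land (P \leftrightarrow R)) \oplus \lnot \lnot (Q \to P)))))) = F \to F = T

T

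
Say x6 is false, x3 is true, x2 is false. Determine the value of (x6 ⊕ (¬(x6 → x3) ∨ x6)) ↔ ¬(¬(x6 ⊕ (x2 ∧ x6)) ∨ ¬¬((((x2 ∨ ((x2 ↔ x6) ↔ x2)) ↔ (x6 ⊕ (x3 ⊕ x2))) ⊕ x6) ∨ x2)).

x6 → x3 = False → True = True
¬(x6 → x3) = ¬True = False
¬(x6 → x3) ∨ x6 = False ∨ False = False
x6 ⊕ (¬(x6 → x3) ∨ x6) = False ⊕ False = False
x2 ∧ x6 = False ∧ False = False
x6 ⊕ (x2 ∧ x6) = False ⊕ False = False
¬(x6 ⊕ (x2 ∧ x6)) = ¬False = True
x2 ↔ x6 = False ↔ False = True
(x2 ↔ x6) ↔ x2 = True ↔ False = False
x2 ∨ ((x2 ↔ x6) ↔ x2) = False ∨ False = False
x3 ⊕ x2 = True ⊕ False = True
x6 ⊕ (x3 ⊕ x2) = False ⊕ True = True
(x2 ∨ ((x2 ↔ x6) ↔ x2)) ↔ (x6 ⊕ (x3 ⊕ x2)) = False ↔ True = False
((x2 ∨ ((x2 ↔ x6) ↔ x2)) ↔ (x6 ⊕ (x3 ⊕ x2))) ⊕ x6 = False ⊕ False = False
(((x2 ∨ ((x2 ↔ x6) ↔ x2)) ↔ (x6 ⊕ (x3 ⊕ x2))) ⊕ x6) ∨ x2 = False ∨ False = False
¬((((x2 ∨ ((x2 ↔ x6) ↔ x2)) ↔ (x6 ⊕ (x3 ⊕ x2))) ⊕ x6) ∨ x2) = ¬False = True
¬¬((((x2 ∨ ((x2 ↔ x6) ↔ x2)) ↔ (x6 ⊕ (x3 ⊕ x2))) ⊕ x6) ∨ x2) = ¬True = False
¬(x6 ⊕ (x2 ∧ x6)) ∨ ¬¬((((x2 ∨ ((x2 ↔ x6) ↔ x2)) ↔ (x6 ⊕ (x3 ⊕ x2))) ⊕ x6) ∨ x2) = True ∨ False = True
¬(¬(x6 ⊕ (x2 ∧ x6)) ∨ ¬¬((((x2 ∨ ((x2 ↔ x6) ↔ x2)) ↔ (x6 ⊕ (x3 ⊕ x2))) ⊕ x6) ∨ x2)) = ¬True = False
(x6 ⊕ (¬(x6 → x3) ∨ x6)) ↔ ¬(¬(x6 ⊕ (x2 ∧ x6)) ∨ ¬¬((((x2 ∨ ((x2 ↔ x6) ↔ x2)) ↔ (x6 ⊕ (x3 ⊕ x2))) ⊕ x6) ∨ x2)) = False ↔ False = True

True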